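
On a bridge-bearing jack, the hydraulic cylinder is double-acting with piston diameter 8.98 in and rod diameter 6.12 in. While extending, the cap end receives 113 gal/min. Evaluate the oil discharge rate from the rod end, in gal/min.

Cap-side area A_cap = π/4 × (8.98 in)² = 63.33 in^2
Rod-side annular area A_ann = π/4 × (8.98² − 6.12²) = 33.92 in^2
Piston speed v = Q_in/A_cap; rod-end outflow Q_out = v × A_ann = Q_in × A_ann/A_cap.

Q_out ≈ 60.5 gal/min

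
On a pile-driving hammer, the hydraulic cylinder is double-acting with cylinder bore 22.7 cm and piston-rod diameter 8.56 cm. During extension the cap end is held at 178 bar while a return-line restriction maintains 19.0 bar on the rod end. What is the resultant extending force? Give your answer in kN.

F ≈ 654 kN

Cap-side area A_cap = π/4 × (22.7 cm)² = 404.7 cm^2
Rod-side annular area A_ann = π/4 × (22.7² − 8.56²) = 347.2 cm^2
Net thrust = P_cap·A_cap − P_rod·A_ann = 720.4 kN − 65.96 kN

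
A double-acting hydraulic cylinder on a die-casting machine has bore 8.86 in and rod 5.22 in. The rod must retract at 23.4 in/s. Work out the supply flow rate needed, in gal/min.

Rod-side annular area A_ann = π/4 × (8.86² − 5.22²) = 40.25 in^2
Q = A × v

Q ≈ 245 gal/min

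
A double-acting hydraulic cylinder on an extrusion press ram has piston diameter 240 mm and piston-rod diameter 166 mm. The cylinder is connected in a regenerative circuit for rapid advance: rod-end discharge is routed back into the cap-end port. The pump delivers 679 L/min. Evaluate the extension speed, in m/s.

In regeneration the rod-end outflow joins the pump flow into the cap end, so the net volume the pump must supply per unit advance equals the rod cross-section area.
Rod cross-section A_rod = π/4 × (166 mm)² = 21640 mm^2
v = Q_pump / A_rod

v ≈ 0.523 m/s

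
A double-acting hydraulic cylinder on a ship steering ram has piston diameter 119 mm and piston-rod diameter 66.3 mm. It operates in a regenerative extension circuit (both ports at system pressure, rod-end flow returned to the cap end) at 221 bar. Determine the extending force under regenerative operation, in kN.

With equal pressure on both faces, forces on the annular region cancel; the net push is pressure × rod cross-section.
Rod cross-section A_rod = π/4 × (66.3 mm)² = 3452 mm^2
F = P × A_rod

F ≈ 76.3 kN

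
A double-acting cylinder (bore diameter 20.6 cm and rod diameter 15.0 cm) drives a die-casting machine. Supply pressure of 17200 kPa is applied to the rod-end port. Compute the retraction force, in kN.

Rod-side annular area A_ann = π/4 × (20.6² − 15.0²) = 156.6 cm^2
On retraction the pressure acts on the annular area (bore minus rod).
F = P × A_ann

F ≈ 269 kN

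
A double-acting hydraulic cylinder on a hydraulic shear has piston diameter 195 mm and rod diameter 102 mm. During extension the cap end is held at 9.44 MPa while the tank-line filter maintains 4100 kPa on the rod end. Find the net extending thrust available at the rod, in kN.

F ≈ 193 kN

Cap-side area A_cap = π/4 × (195 mm)² = 29860 mm^2
Rod-side annular area A_ann = π/4 × (195² − 102²) = 21690 mm^2
Net thrust = P_cap·A_cap − P_rod·A_ann = 281.9 kN − 88.94 kN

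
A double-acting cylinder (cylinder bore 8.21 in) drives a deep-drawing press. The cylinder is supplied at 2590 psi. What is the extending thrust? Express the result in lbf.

Cap-side area A_cap = π/4 × (8.21 in)² = 52.94 in^2
F = P × A_cap = 2590 psi × A_cap

F ≈ 1.37e5 lbf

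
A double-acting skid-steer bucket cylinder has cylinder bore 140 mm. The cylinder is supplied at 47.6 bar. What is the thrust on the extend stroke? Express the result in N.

Cap-side area A_cap = π/4 × (140 mm)² = 15390 mm^2
F = P × A_cap = 47.6 bar × A_cap

F ≈ 73300 N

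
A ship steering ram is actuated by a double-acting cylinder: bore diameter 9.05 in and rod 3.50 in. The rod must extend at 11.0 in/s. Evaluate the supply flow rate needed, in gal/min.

Cap-side area A_cap = π/4 × (9.05 in)² = 64.33 in^2
Q = A × v

Q ≈ 184 gal/min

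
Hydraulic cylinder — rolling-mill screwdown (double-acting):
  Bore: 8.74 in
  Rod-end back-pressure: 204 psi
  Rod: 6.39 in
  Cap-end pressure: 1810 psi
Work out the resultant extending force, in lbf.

Cap-side area A_cap = π/4 × (8.74 in)² = 59.99 in^2
Rod-side annular area A_ann = π/4 × (8.74² − 6.39²) = 27.93 in^2
Net thrust = P_cap·A_cap − P_rod·A_ann = 1.086e5 lbf − 5697 lbf

F ≈ 1.03e5 lbf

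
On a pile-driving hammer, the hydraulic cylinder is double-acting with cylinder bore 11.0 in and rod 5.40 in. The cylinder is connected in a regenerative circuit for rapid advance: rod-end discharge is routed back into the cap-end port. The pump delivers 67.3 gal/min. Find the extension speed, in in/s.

v ≈ 11.3 in/s

In regeneration the rod-end outflow joins the pump flow into the cap end, so the net volume the pump must supply per unit advance equals the rod cross-section area.
Rod cross-section A_rod = π/4 × (5.40 in)² = 22.90 in^2
v = Q_pump / A_rod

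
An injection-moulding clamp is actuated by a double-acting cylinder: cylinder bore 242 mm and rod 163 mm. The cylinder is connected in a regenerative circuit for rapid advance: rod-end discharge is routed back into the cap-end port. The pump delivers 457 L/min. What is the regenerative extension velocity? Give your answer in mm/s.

v ≈ 365 mm/s

In regeneration the rod-end outflow joins the pump flow into the cap end, so the net volume the pump must supply per unit advance equals the rod cross-section area.
Rod cross-section A_rod = π/4 × (163 mm)² = 20870 mm^2
v = Q_pump / A_rod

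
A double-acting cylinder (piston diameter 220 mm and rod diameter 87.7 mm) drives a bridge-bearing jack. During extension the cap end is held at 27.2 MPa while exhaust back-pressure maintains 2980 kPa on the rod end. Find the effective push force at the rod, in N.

Cap-side area A_cap = π/4 × (220 mm)² = 38010 mm^2
Rod-side annular area A_ann = π/4 × (220² − 87.7²) = 31970 mm^2
Net thrust = P_cap·A_cap − P_rod·A_ann = 1.034e6 N − 95280 N

F ≈ 9.39e5 N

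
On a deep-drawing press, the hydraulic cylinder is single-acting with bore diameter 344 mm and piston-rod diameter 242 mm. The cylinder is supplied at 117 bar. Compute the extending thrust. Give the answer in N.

F ≈ 1.09e6 N

Cap-side area A_cap = π/4 × (344 mm)² = 92940 mm^2
F = P × A_cap = 117 bar × A_cap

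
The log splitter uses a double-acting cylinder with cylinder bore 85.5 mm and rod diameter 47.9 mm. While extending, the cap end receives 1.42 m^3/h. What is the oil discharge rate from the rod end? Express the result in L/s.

Cap-side area A_cap = π/4 × (85.5 mm)² = 5741 mm^2
Rod-side annular area A_ann = π/4 × (85.5² − 47.9²) = 3939 mm^2
Piston speed v = Q_in/A_cap; rod-end outflow Q_out = v × A_ann = Q_in × A_ann/A_cap.

Q_out ≈ 0.271 L/s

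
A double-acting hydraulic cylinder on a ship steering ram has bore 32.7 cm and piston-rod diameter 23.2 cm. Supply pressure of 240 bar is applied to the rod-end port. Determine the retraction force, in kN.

Rod-side annular area A_ann = π/4 × (32.7² − 23.2²) = 417.1 cm^2
On retraction the pressure acts on the annular area (bore minus rod).
F = P × A_ann

F ≈ 1000 kN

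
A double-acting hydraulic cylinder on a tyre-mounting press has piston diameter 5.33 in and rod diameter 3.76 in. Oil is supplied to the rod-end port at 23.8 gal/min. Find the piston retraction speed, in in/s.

v ≈ 8.17 in/s

Rod-side annular area A_ann = π/4 × (5.33² − 3.76²) = 11.21 in^2
Flow into the rod-end port fills the annular volume.
v = Q / A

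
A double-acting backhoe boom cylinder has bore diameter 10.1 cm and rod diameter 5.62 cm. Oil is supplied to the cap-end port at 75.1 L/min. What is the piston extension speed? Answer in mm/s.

Cap-side area A_cap = π/4 × (10.1 cm)² = 80.12 cm^2
v = Q / A

v ≈ 156 mm/s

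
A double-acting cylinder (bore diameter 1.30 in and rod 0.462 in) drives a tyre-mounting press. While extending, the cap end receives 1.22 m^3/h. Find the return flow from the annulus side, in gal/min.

Q_out ≈ 4.69 gal/min

Cap-side area A_cap = π/4 × (1.30 in)² = 1.327 in^2
Rod-side annular area A_ann = π/4 × (1.30² − 0.462²) = 1.160 in^2
Piston speed v = Q_in/A_cap; rod-end outflow Q_out = v × A_ann = Q_in × A_ann/A_cap.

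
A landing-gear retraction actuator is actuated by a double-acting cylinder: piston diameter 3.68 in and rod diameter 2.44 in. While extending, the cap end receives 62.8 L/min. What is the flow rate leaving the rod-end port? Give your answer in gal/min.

Cap-side area A_cap = π/4 × (3.68 in)² = 10.64 in^2
Rod-side annular area A_ann = π/4 × (3.68² − 2.44²) = 5.960 in^2
Piston speed v = Q_in/A_cap; rod-end outflow Q_out = v × A_ann = Q_in × A_ann/A_cap.

Q_out ≈ 9.30 gal/min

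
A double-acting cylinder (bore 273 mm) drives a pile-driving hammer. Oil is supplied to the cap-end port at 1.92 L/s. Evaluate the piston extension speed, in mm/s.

Cap-side area A_cap = π/4 × (273 mm)² = 58530 mm^2
v = Q / A

v ≈ 32.8 mm/s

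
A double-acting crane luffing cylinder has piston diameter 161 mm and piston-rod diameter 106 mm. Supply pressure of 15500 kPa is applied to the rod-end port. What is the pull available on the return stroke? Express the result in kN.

Rod-side annular area A_ann = π/4 × (161² − 106²) = 11530 mm^2
On retraction the pressure acts on the annular area (bore minus rod).
F = P × A_ann

F ≈ 179 kN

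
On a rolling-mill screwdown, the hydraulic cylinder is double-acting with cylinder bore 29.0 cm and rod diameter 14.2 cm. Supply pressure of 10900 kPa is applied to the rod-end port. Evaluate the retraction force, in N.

Rod-side annular area A_ann = π/4 × (29.0² − 14.2²) = 502.2 cm^2
On retraction the pressure acts on the annular area (bore minus rod).
F = P × A_ann

F ≈ 5.47e5 N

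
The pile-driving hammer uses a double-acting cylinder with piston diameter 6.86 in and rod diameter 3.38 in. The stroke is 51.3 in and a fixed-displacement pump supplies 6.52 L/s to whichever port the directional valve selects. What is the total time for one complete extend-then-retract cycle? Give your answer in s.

Cap-side area A_cap = π/4 × (6.86 in)² = 36.96 in^2
Rod-side annular area A_ann = π/4 × (6.86² − 3.38²) = 27.99 in^2
t_ext = A_cap·L/Q = 4.766 s
t_ret = A_ann·L/Q = 3.609 s
t_cycle = t_ext + t_ret

t ≈ 8.37 s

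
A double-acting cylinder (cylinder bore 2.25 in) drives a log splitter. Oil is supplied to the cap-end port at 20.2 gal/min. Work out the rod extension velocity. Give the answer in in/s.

Cap-side area A_cap = π/4 × (2.25 in)² = 3.976 in^2
v = Q / A

v ≈ 19.6 in/s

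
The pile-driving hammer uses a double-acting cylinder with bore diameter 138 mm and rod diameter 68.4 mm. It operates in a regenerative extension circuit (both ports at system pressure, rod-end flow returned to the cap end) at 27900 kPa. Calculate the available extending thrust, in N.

F ≈ 1.03e5 N

With equal pressure on both faces, forces on the annular region cancel; the net push is pressure × rod cross-section.
Rod cross-section A_rod = π/4 × (68.4 mm)² = 3675 mm^2
F = P × A_rod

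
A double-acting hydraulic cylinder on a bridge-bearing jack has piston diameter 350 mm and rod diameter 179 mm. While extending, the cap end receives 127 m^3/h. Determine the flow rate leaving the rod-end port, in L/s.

Q_out ≈ 26.1 L/s

Cap-side area A_cap = π/4 × (350 mm)² = 96210 mm^2
Rod-side annular area A_ann = π/4 × (350² − 179²) = 71050 mm^2
Piston speed v = Q_in/A_cap; rod-end outflow Q_out = v × A_ann = Q_in × A_ann/A_cap.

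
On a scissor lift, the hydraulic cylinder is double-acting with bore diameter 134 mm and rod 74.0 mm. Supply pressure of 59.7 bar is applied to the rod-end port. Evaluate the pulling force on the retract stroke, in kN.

F ≈ 58.5 kN

Rod-side annular area A_ann = π/4 × (134² − 74.0²) = 9802 mm^2
On retraction the pressure acts on the annular area (bore minus rod).
F = P × A_ann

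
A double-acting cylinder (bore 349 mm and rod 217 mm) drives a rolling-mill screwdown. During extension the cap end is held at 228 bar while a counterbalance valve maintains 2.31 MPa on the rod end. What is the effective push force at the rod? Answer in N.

Cap-side area A_cap = π/4 × (349 mm)² = 95660 mm^2
Rod-side annular area A_ann = π/4 × (349² − 217²) = 58680 mm^2
Net thrust = P_cap·A_cap − P_rod·A_ann = 2.181e6 N − 1.355e5 N

F ≈ 2.05e6 N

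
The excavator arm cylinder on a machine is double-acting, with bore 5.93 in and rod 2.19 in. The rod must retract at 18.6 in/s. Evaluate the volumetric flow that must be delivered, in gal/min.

Rod-side annular area A_ann = π/4 × (5.93² − 2.19²) = 23.85 in^2
Q = A × v

Q ≈ 115 gal/min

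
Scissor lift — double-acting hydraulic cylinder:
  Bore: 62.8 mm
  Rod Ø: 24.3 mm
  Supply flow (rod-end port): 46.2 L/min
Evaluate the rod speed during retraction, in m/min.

v ≈ 17.5 m/min

Rod-side annular area A_ann = π/4 × (62.8² − 24.3²) = 2634 mm^2
Flow into the rod-end port fills the annular volume.
v = Q / A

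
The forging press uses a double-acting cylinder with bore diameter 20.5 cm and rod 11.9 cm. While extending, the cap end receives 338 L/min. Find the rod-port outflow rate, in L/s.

Q_out ≈ 3.74 L/s

Cap-side area A_cap = π/4 × (20.5 cm)² = 330.1 cm^2
Rod-side annular area A_ann = π/4 × (20.5² − 11.9²) = 218.8 cm^2
Piston speed v = Q_in/A_cap; rod-end outflow Q_out = v × A_ann = Q_in × A_ann/A_cap.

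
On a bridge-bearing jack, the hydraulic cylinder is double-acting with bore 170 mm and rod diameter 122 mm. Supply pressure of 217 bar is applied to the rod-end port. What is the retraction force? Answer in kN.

Rod-side annular area A_ann = π/4 × (170² − 122²) = 11010 mm^2
On retraction the pressure acts on the annular area (bore minus rod).
F = P × A_ann

F ≈ 239 kN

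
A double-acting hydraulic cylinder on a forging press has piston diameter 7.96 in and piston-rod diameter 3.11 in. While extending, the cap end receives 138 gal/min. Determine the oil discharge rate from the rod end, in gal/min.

Cap-side area A_cap = π/4 × (7.96 in)² = 49.76 in^2
Rod-side annular area A_ann = π/4 × (7.96² − 3.11²) = 42.17 in^2
Piston speed v = Q_in/A_cap; rod-end outflow Q_out = v × A_ann = Q_in × A_ann/A_cap.

Q_out ≈ 117 gal/min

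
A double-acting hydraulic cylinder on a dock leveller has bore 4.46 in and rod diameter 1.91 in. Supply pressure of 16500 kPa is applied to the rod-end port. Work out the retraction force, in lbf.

Rod-side annular area A_ann = π/4 × (4.46² − 1.91²) = 12.76 in^2
On retraction the pressure acts on the annular area (bore minus rod).
F = P × A_ann

F ≈ 30500 lbf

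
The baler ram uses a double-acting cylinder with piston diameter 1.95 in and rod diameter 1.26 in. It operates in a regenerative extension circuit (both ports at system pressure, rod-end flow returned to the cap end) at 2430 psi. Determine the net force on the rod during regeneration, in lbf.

With equal pressure on both faces, forces on the annular region cancel; the net push is pressure × rod cross-section.
Rod cross-section A_rod = π/4 × (1.26 in)² = 1.247 in^2
F = P × A_rod

F ≈ 3030 lbf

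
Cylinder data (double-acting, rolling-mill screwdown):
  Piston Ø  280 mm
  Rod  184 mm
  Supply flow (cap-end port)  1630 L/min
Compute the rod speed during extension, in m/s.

v ≈ 0.441 m/s

Cap-side area A_cap = π/4 × (280 mm)² = 61580 mm^2
v = Q / A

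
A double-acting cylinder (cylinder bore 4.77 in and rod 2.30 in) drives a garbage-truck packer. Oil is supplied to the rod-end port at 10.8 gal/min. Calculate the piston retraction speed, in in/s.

Rod-side annular area A_ann = π/4 × (4.77² − 2.30²) = 13.72 in^2
Flow into the rod-end port fills the annular volume.
v = Q / A

v ≈ 3.03 in/s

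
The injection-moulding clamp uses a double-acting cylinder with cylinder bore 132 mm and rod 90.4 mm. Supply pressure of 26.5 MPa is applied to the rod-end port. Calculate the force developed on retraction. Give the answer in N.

Rod-side annular area A_ann = π/4 × (132² − 90.4²) = 7266 mm^2
On retraction the pressure acts on the annular area (bore minus rod).
F = P × A_ann

F ≈ 1.93e5 N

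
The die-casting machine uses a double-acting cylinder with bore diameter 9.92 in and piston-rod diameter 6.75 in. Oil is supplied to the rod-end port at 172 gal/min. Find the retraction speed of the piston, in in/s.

Rod-side annular area A_ann = π/4 × (9.92² − 6.75²) = 41.50 in^2
Flow into the rod-end port fills the annular volume.
v = Q / A

v ≈ 16.0 in/s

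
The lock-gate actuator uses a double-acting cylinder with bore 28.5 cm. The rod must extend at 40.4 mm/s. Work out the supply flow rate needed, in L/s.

Cap-side area A_cap = π/4 × (28.5 cm)² = 637.9 cm^2
Q = A × v

Q ≈ 2.58 L/s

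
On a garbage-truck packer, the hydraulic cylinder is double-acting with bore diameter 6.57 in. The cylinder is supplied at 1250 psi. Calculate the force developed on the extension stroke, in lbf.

Cap-side area A_cap = π/4 × (6.57 in)² = 33.90 in^2
F = P × A_cap = 1250 psi × A_cap

F ≈ 42400 lbf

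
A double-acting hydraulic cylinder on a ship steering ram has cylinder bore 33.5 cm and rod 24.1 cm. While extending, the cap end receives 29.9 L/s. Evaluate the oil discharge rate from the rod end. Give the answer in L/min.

Q_out ≈ 866 L/min

Cap-side area A_cap = π/4 × (33.5 cm)² = 881.4 cm^2
Rod-side annular area A_ann = π/4 × (33.5² − 24.1²) = 425.2 cm^2
Piston speed v = Q_in/A_cap; rod-end outflow Q_out = v × A_ann = Q_in × A_ann/A_cap.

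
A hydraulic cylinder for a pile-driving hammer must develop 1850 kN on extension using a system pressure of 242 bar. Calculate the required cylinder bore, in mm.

Extension force acts on the full piston face: F = P × (π/4)D².
D = √(4F / (πP)) = √(4 × 1850 kN / (π × 242 bar))

D ≈ 312 mm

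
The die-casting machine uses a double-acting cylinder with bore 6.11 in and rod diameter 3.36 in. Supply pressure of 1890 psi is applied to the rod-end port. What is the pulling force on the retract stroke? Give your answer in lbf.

Rod-side annular area A_ann = π/4 × (6.11² − 3.36²) = 20.45 in^2
On retraction the pressure acts on the annular area (bore minus rod).
F = P × A_ann

F ≈ 38700 lbf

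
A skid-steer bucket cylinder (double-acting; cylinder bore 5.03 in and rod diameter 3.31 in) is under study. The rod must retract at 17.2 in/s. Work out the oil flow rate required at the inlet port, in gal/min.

Rod-side annular area A_ann = π/4 × (5.03² − 3.31²) = 11.27 in^2
Q = A × v

Q ≈ 50.3 gal/min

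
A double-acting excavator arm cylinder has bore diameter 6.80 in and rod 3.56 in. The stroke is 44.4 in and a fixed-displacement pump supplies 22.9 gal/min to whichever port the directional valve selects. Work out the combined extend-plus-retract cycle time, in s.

t ≈ 31.6 s

Cap-side area A_cap = π/4 × (6.80 in)² = 36.32 in^2
Rod-side annular area A_ann = π/4 × (6.80² − 3.56²) = 26.36 in^2
t_ext = A_cap·L/Q = 18.29 s
t_ret = A_ann·L/Q = 13.28 s
t_cycle = t_ext + t_ret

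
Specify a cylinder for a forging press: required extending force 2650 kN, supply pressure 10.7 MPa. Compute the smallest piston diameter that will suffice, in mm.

Extension force acts on the full piston face: F = P × (π/4)D².
D = √(4F / (πP)) = √(4 × 2650 kN / (π × 10.7 MPa))

D ≈ 562 mm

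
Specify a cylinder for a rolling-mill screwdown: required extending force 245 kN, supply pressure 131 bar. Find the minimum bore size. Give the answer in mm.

Extension force acts on the full piston face: F = P × (π/4)D².
D = √(4F / (πP)) = √(4 × 245 kN / (π × 131 bar))

D ≈ 154 mm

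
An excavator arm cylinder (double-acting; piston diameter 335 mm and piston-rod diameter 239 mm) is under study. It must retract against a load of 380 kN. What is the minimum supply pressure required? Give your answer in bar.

P ≈ 87.8 bar

Rod-side annular area A_ann = π/4 × (335² − 239²) = 43280 mm^2
Retraction: pressure acts on the annular area.
P = F / A = 380 kN / A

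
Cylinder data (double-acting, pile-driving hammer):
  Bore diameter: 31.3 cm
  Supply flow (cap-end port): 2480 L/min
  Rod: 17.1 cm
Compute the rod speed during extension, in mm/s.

v ≈ 537 mm/s

Cap-side area A_cap = π/4 × (31.3 cm)² = 769.4 cm^2
v = Q / A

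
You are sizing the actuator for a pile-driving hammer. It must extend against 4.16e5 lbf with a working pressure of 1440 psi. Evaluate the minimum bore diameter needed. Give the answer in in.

Extension force acts on the full piston face: F = P × (π/4)D².
D = √(4F / (πP)) = √(4 × 4.16e5 lbf / (π × 1440 psi))

D ≈ 19.2 in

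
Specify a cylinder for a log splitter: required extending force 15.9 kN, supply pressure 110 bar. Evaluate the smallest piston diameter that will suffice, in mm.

D ≈ 42.9 mm

Extension force acts on the full piston face: F = P × (π/4)D².
D = √(4F / (πP)) = √(4 × 15.9 kN / (π × 110 bar))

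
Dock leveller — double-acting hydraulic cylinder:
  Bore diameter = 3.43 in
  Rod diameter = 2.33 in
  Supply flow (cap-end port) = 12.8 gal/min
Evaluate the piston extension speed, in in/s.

v ≈ 5.33 in/s

Cap-side area A_cap = π/4 × (3.43 in)² = 9.240 in^2
v = Q / A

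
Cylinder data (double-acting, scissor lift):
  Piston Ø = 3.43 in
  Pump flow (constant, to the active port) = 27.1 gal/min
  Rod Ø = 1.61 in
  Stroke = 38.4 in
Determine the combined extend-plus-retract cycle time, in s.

t ≈ 6.05 s

Cap-side area A_cap = π/4 × (3.43 in)² = 9.240 in^2
Rod-side annular area A_ann = π/4 × (3.43² − 1.61²) = 7.204 in^2
t_ext = A_cap·L/Q = 3.401 s
t_ret = A_ann·L/Q = 2.652 s
t_cycle = t_ext + t_ret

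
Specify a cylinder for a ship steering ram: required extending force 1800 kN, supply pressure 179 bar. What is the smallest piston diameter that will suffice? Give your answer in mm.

Extension force acts on the full piston face: F = P × (π/4)D².
D = √(4F / (πP)) = √(4 × 1800 kN / (π × 179 bar))

D ≈ 358 mm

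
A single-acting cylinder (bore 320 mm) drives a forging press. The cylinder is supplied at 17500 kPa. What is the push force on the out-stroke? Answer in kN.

F ≈ 1410 kN

Cap-side area A_cap = π/4 × (320 mm)² = 80420 mm^2
F = P × A_cap = 17500 kPa × A_cap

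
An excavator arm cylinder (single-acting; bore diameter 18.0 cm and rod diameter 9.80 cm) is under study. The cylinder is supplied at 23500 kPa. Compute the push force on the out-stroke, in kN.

Cap-side area A_cap = π/4 × (18.0 cm)² = 254.5 cm^2
F = P × A_cap = 23500 kPa × A_cap

F ≈ 598 kN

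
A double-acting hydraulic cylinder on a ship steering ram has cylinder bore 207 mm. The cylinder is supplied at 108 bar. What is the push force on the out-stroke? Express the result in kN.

F ≈ 363 kN

Cap-side area A_cap = π/4 × (207 mm)² = 33650 mm^2
F = P × A_cap = 108 bar × A_cap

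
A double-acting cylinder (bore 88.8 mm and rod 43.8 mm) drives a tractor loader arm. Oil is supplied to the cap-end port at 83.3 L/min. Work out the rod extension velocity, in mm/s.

Cap-side area A_cap = π/4 × (88.8 mm)² = 6193 mm^2
v = Q / A

v ≈ 224 mm/s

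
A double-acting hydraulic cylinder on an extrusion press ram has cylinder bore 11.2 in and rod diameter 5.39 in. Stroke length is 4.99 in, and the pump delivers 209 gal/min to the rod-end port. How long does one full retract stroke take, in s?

Rod-side annular area A_ann = π/4 × (11.2² − 5.39²) = 75.70 in^2
Swept volume V = A × L; t = V / Q = A·L / Q

t ≈ 0.469 s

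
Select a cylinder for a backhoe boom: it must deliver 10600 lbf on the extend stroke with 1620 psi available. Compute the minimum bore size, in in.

D ≈ 2.89 in

Extension force acts on the full piston face: F = P × (π/4)D².
D = √(4F / (πP)) = √(4 × 10600 lbf / (π × 1620 psi))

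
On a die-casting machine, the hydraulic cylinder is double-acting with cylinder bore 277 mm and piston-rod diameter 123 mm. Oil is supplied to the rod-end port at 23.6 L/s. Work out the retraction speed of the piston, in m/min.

Rod-side annular area A_ann = π/4 × (277² − 123²) = 48380 mm^2
Flow into the rod-end port fills the annular volume.
v = Q / A

v ≈ 29.3 m/min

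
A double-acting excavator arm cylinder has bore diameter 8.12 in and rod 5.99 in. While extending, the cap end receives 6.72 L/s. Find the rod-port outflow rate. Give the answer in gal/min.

Q_out ≈ 48.6 gal/min

Cap-side area A_cap = π/4 × (8.12 in)² = 51.78 in^2
Rod-side annular area A_ann = π/4 × (8.12² − 5.99²) = 23.60 in^2
Piston speed v = Q_in/A_cap; rod-end outflow Q_out = v × A_ann = Q_in × A_ann/A_cap.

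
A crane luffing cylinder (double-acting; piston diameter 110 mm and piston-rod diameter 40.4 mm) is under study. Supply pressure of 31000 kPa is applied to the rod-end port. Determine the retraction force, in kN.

Rod-side annular area A_ann = π/4 × (110² − 40.4²) = 8221 mm^2
On retraction the pressure acts on the annular area (bore minus rod).
F = P × A_ann

F ≈ 255 kN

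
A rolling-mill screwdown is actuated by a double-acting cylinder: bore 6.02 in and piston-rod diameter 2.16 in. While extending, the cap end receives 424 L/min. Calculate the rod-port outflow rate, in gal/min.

Cap-side area A_cap = π/4 × (6.02 in)² = 28.46 in^2
Rod-side annular area A_ann = π/4 × (6.02² − 2.16²) = 24.80 in^2
Piston speed v = Q_in/A_cap; rod-end outflow Q_out = v × A_ann = Q_in × A_ann/A_cap.

Q_out ≈ 97.6 gal/min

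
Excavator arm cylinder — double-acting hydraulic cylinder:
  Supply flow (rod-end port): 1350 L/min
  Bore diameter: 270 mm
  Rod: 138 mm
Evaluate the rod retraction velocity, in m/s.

Rod-side annular area A_ann = π/4 × (270² − 138²) = 42300 mm^2
Flow into the rod-end port fills the annular volume.
v = Q / A

v ≈ 0.532 m/s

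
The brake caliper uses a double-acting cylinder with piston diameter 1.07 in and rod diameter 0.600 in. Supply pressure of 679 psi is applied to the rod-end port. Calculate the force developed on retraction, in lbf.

Rod-side annular area A_ann = π/4 × (1.07² − 0.600²) = 0.6165 in^2
On retraction the pressure acts on the annular area (bore minus rod).
F = P × A_ann

F ≈ 419 lbf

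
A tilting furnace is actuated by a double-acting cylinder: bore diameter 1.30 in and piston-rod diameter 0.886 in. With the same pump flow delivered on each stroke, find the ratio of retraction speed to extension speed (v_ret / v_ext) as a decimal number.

v_ret/v_ext ≈ 1.87

Cap-side area A_cap = π/4 × (1.30 in)² = 1.327 in^2
Rod-side annular area A_ann = π/4 × (1.30² − 0.886²) = 0.7108 in^2
For equal Q, v ∝ 1/A, so v_ret/v_ext = A_cap/A_ann.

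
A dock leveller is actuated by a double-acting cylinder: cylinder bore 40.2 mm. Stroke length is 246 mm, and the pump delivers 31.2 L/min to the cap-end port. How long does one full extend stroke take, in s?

t ≈ 0.600 s

Cap-side area A_cap = π/4 × (40.2 mm)² = 1269 mm^2
Swept volume V = A × L; t = V / Q = A·L / Q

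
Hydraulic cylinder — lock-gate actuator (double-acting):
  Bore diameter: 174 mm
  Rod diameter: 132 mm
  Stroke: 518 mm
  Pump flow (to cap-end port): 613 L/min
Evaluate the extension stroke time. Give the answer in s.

Cap-side area A_cap = π/4 × (174 mm)² = 23780 mm^2
Swept volume V = A × L; t = V / Q = A·L / Q

t ≈ 1.21 s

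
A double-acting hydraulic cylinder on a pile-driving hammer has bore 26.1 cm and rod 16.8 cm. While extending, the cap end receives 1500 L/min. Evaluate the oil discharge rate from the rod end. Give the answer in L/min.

Q_out ≈ 879 L/min

Cap-side area A_cap = π/4 × (26.1 cm)² = 535.0 cm^2
Rod-side annular area A_ann = π/4 × (26.1² − 16.8²) = 313.4 cm^2
Piston speed v = Q_in/A_cap; rod-end outflow Q_out = v × A_ann = Q_in × A_ann/A_cap.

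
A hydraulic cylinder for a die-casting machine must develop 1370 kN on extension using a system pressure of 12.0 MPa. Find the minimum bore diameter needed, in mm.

Extension force acts on the full piston face: F = P × (π/4)D².
D = √(4F / (πP)) = √(4 × 1370 kN / (π × 12.0 MPa))

D ≈ 381 mm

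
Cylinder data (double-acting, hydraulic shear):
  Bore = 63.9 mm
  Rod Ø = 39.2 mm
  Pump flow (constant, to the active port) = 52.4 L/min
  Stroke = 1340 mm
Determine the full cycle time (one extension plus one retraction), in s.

t ≈ 7.99 s

Cap-side area A_cap = π/4 × (63.9 mm)² = 3207 mm^2
Rod-side annular area A_ann = π/4 × (63.9² − 39.2²) = 2000 mm^2
t_ext = A_cap·L/Q = 4.921 s
t_ret = A_ann·L/Q = 3.069 s
t_cycle = t_ext + t_ret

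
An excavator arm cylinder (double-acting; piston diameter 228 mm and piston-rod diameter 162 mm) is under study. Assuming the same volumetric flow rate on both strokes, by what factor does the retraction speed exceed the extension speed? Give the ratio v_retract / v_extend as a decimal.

v_ret/v_ext ≈ 2.02

Cap-side area A_cap = π/4 × (228 mm)² = 40830 mm^2
Rod-side annular area A_ann = π/4 × (228² − 162²) = 20220 mm^2
For equal Q, v ∝ 1/A, so v_ret/v_ext = A_cap/A_ann.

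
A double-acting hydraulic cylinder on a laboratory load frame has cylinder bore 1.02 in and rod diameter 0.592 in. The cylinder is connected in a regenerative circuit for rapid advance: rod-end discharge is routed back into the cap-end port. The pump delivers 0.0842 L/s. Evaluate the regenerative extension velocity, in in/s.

v ≈ 18.7 in/s

In regeneration the rod-end outflow joins the pump flow into the cap end, so the net volume the pump must supply per unit advance equals the rod cross-section area.
Rod cross-section A_rod = π/4 × (0.592 in)² = 0.2753 in^2
v = Q_pump / A_rod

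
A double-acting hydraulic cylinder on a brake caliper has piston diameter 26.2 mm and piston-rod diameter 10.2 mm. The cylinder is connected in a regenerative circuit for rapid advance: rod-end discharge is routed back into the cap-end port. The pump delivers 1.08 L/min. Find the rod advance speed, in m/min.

In regeneration the rod-end outflow joins the pump flow into the cap end, so the net volume the pump must supply per unit advance equals the rod cross-section area.
Rod cross-section A_rod = π/4 × (10.2 mm)² = 81.71 mm^2
v = Q_pump / A_rod

v ≈ 13.2 m/min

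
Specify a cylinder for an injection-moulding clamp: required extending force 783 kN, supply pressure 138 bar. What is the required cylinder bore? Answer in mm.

Extension force acts on the full piston face: F = P × (π/4)D².
D = √(4F / (πP)) = √(4 × 783 kN / (π × 138 bar))

D ≈ 269 mm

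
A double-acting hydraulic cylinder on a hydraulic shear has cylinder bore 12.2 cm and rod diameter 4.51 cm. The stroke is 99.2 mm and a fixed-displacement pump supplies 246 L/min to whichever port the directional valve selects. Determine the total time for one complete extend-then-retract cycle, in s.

t ≈ 0.527 s

Cap-side area A_cap = π/4 × (12.2 cm)² = 116.9 cm^2
Rod-side annular area A_ann = π/4 × (12.2² − 4.51²) = 100.9 cm^2
t_ext = A_cap·L/Q = 0.2828 s
t_ret = A_ann·L/Q = 0.2442 s
t_cycle = t_ext + t_ret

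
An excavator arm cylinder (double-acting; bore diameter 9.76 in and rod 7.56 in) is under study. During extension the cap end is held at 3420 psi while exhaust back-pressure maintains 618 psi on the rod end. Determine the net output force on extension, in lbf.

Cap-side area A_cap = π/4 × (9.76 in)² = 74.82 in^2
Rod-side annular area A_ann = π/4 × (9.76² − 7.56²) = 29.93 in^2
Net thrust = P_cap·A_cap − P_rod·A_ann = 2.559e5 lbf − 18490 lbf

F ≈ 2.37e5 lbf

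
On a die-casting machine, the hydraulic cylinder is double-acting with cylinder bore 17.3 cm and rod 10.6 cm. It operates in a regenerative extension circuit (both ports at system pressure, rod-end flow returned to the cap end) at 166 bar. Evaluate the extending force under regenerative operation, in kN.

With equal pressure on both faces, forces on the annular region cancel; the net push is pressure × rod cross-section.
Rod cross-section A_rod = π/4 × (10.6 cm)² = 88.25 cm^2
F = P × A_rod

F ≈ 146 kN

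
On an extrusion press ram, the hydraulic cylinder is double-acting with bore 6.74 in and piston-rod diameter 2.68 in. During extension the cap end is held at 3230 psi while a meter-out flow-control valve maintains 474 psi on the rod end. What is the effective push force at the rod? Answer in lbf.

F ≈ 1.01e5 lbf

Cap-side area A_cap = π/4 × (6.74 in)² = 35.68 in^2
Rod-side annular area A_ann = π/4 × (6.74² − 2.68²) = 30.04 in^2
Net thrust = P_cap·A_cap − P_rod·A_ann = 1.152e5 lbf − 14240 lbf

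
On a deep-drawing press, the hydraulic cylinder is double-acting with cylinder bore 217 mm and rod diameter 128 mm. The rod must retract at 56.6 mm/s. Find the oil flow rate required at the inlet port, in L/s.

Q ≈ 1.36 L/s

Rod-side annular area A_ann = π/4 × (217² − 128²) = 24120 mm^2
Q = A × v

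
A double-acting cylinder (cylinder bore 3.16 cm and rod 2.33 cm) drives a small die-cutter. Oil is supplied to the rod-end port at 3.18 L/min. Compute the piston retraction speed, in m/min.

Rod-side annular area A_ann = π/4 × (3.16² − 2.33²) = 3.579 cm^2
Flow into the rod-end port fills the annular volume.
v = Q / A

v ≈ 8.89 m/min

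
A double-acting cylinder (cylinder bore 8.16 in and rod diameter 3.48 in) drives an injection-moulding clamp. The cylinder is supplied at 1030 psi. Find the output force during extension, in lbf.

Cap-side area A_cap = π/4 × (8.16 in)² = 52.30 in^2
F = P × A_cap = 1030 psi × A_cap

F ≈ 53900 lbf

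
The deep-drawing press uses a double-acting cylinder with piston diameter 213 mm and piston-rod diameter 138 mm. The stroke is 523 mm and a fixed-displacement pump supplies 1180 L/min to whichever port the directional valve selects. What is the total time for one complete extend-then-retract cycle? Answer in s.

t ≈ 1.50 s

Cap-side area A_cap = π/4 × (213 mm)² = 35630 mm^2
Rod-side annular area A_ann = π/4 × (213² − 138²) = 20680 mm^2
t_ext = A_cap·L/Q = 0.9476 s
t_ret = A_ann·L/Q = 0.5498 s
t_cycle = t_ext + t_ret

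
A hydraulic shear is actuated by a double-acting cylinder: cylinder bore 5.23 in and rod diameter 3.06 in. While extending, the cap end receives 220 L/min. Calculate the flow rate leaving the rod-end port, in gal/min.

Cap-side area A_cap = π/4 × (5.23 in)² = 21.48 in^2
Rod-side annular area A_ann = π/4 × (5.23² − 3.06²) = 14.13 in^2
Piston speed v = Q_in/A_cap; rod-end outflow Q_out = v × A_ann = Q_in × A_ann/A_cap.

Q_out ≈ 38.2 gal/min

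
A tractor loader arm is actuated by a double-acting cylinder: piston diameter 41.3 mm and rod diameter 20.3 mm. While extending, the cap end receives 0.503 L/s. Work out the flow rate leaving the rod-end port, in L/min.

Q_out ≈ 22.9 L/min

Cap-side area A_cap = π/4 × (41.3 mm)² = 1340 mm^2
Rod-side annular area A_ann = π/4 × (41.3² − 20.3²) = 1016 mm^2
Piston speed v = Q_in/A_cap; rod-end outflow Q_out = v × A_ann = Q_in × A_ann/A_cap.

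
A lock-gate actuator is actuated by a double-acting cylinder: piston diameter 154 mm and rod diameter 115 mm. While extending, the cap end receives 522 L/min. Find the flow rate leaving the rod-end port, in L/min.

Q_out ≈ 231 L/min

Cap-side area A_cap = π/4 × (154 mm)² = 18630 mm^2
Rod-side annular area A_ann = π/4 × (154² − 115²) = 8240 mm^2
Piston speed v = Q_in/A_cap; rod-end outflow Q_out = v × A_ann = Q_in × A_ann/A_cap.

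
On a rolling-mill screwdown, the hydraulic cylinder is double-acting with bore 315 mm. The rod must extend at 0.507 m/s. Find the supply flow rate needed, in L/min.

Q ≈ 2370 L/min

Cap-side area A_cap = π/4 × (315 mm)² = 77930 mm^2
Q = A × v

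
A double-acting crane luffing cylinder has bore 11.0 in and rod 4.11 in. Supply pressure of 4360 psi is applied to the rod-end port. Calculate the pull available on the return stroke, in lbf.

Rod-side annular area A_ann = π/4 × (11.0² − 4.11²) = 81.77 in^2
On retraction the pressure acts on the annular area (bore minus rod).
F = P × A_ann

F ≈ 3.57e5 lbf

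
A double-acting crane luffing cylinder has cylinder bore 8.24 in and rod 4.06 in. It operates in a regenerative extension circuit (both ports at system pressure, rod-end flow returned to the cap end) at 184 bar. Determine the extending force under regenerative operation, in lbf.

With equal pressure on both faces, forces on the annular region cancel; the net push is pressure × rod cross-section.
Rod cross-section A_rod = π/4 × (4.06 in)² = 12.95 in^2
F = P × A_rod

F ≈ 34500 lbf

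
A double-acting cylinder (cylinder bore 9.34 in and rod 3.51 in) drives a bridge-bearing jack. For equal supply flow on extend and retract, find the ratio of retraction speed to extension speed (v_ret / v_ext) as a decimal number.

Cap-side area A_cap = π/4 × (9.34 in)² = 68.51 in^2
Rod-side annular area A_ann = π/4 × (9.34² − 3.51²) = 58.84 in^2
For equal Q, v ∝ 1/A, so v_ret/v_ext = A_cap/A_ann.

v_ret/v_ext ≈ 1.16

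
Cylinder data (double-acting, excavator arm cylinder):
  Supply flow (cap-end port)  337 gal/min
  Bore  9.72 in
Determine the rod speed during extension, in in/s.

v ≈ 17.5 in/s

Cap-side area A_cap = π/4 × (9.72 in)² = 74.20 in^2
v = Q / A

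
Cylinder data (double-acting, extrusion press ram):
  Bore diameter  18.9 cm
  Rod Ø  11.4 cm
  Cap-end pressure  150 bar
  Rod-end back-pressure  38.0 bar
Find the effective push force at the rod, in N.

F ≈ 3.53e5 N

Cap-side area A_cap = π/4 × (18.9 cm)² = 280.6 cm^2
Rod-side annular area A_ann = π/4 × (18.9² − 11.4²) = 178.5 cm^2
Net thrust = P_cap·A_cap − P_rod·A_ann = 4.208e5 N − 67820 N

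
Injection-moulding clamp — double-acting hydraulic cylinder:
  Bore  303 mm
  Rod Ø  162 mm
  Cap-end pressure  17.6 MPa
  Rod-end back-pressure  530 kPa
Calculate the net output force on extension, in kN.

Cap-side area A_cap = π/4 × (303 mm)² = 72110 mm^2
Rod-side annular area A_ann = π/4 × (303² − 162²) = 51490 mm^2
Net thrust = P_cap·A_cap − P_rod·A_ann = 1269 kN − 27.29 kN

F ≈ 1240 kN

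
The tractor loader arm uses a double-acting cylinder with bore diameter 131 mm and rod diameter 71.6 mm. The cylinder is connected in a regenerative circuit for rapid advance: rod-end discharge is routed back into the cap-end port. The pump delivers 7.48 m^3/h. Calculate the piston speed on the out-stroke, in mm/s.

In regeneration the rod-end outflow joins the pump flow into the cap end, so the net volume the pump must supply per unit advance equals the rod cross-section area.
Rod cross-section A_rod = π/4 × (71.6 mm)² = 4026 mm^2
v = Q_pump / A_rod

v ≈ 516 mm/s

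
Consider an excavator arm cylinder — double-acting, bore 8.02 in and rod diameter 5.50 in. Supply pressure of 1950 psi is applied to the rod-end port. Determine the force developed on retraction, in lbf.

F ≈ 52200 lbf

Rod-side annular area A_ann = π/4 × (8.02² − 5.50²) = 26.76 in^2
On retraction the pressure acts on the annular area (bore minus rod).
F = P × A_ann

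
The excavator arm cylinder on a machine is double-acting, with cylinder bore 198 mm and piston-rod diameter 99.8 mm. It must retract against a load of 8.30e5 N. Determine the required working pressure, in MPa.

Rod-side annular area A_ann = π/4 × (198² − 99.8²) = 22970 mm^2
Retraction: pressure acts on the annular area.
P = F / A = 8.30e5 N / A

P ≈ 36.1 MPa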